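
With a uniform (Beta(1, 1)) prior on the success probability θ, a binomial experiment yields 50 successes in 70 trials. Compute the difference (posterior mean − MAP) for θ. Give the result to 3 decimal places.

Posterior: Beta(1+50, 1+20) = Beta(51, 21).
Mode = (51−1)/(51+21−2) = 50/70 = 0.714.
With a flat prior the MAP equals the MLE, 50/70.
Mean = 51/(51+21) = 51/72 = 0.708.
Difference = 0.708 − 0.714 = -0.006.

-0.006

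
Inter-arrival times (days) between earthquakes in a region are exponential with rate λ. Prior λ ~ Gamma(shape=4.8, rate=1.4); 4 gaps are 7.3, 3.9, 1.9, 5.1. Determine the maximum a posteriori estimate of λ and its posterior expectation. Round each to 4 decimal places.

MAP: 0.3980. Posterior mean: 0.4490.

Σ times = 18.2. Posterior: Gamma(shape = 4.8+4 = 8.8, rate = 1.4+18.2 = 19.6).
Mode = (α−1)/β = 7.8/19.6 = 0.3980.
Mean = α/β = 8.8/19.6 = 0.4490.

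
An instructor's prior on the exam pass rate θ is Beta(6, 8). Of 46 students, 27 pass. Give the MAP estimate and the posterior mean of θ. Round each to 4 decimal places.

θ_MAP = 0.5517, E[θ|data] = 0.5500

Posterior: Beta(6+27, 8+19) = Beta(33, 27).
Mode = (33−1)/(33+27−2) = 32/58 = 0.5517.
Mean = 33/(33+27) = 33/60 = 0.5500.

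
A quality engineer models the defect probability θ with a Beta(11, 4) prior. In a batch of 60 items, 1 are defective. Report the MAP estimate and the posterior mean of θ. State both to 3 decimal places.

Posterior: Beta(11+1, 4+59) = Beta(12, 63).
Mode = (12−1)/(12+63−2) = 11/73 = 0.151.
Mean = 12/(12+63) = 12/75 = 0.160.
Mean > mode: the posterior has a right tail.

θ_MAP = 0.151, E[θ|data] = 0.160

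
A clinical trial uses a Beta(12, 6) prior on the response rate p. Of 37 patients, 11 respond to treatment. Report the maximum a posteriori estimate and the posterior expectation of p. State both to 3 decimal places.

maximum a posteriori estimate = 0.415, posterior expectation = 0.418

Posterior: Beta(12+11, 6+26) = Beta(23, 32).
Mode = (23−1)/(23+32−2) = 22/53 = 0.415.
Mean = 23/(23+32) = 23/55 = 0.418.
The mean is pulled above the mode by the posterior's right skew.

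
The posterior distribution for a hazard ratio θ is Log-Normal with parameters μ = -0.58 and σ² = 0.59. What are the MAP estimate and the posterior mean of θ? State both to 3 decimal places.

Mode = exp(μ − σ²) = exp(-1.17) = 0.310.
Mean = exp(μ + σ²/2) = exp(-0.285) = 0.752.
The mean is pulled above the mode by the posterior's right skew.

MAP = 0.310; posterior mean = 0.752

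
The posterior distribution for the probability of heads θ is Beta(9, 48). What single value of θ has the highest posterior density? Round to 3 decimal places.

Mode = (9−1)/(9+48−2) = 8/55 = 0.145.
Mean = 9/(9+48) = 9/57 = 0.158.
This is the posterior mode — the MAP estimate.

0.145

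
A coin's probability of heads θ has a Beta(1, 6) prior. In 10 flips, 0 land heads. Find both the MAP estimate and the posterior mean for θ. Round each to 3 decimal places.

Posterior: Beta(1+0, 6+10) = Beta(1, 16).
Since α = 1 ≤ 1 and β > 1, the Beta density is monotone decreasing on [0,1]; the mode is at 0.
Mean = 1/(1+16) = 0.059.

MAP = 0.000; posterior mean = 0.059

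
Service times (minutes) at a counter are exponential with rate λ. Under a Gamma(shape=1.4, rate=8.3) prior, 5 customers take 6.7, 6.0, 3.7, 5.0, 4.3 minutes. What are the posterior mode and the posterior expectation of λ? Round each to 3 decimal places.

MAP = 0.159; posterior mean = 0.188

Σ times = 25.7. Posterior: Gamma(shape = 1.4+5 = 6.4, rate = 8.3+25.7 = 34.0).
Mode = (α−1)/β = 5.4/34.0 = 0.159.
Mean = α/β = 6.4/34.0 = 0.188.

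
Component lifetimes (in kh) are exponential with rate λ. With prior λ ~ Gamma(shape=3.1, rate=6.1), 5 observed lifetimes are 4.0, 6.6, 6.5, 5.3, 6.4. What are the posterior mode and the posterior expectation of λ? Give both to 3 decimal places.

Σ times = 28.8. Posterior: Gamma(shape = 3.1+5 = 8.1, rate = 6.1+28.8 = 34.9).
Mode = (α−1)/β = 7.1/34.9 = 0.203.
Mean = α/β = 8.1/34.9 = 0.232.
Right-skewed posterior ⇒ mode < mean.

posterior mode = 0.203, posterior expectation = 0.232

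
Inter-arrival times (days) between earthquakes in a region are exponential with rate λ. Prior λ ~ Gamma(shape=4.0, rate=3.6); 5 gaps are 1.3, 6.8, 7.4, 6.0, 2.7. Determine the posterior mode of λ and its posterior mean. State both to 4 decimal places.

MAP = 0.2878; posterior mean = 0.3237

Σ times = 24.2. Posterior: Gamma(shape = 4.0+5 = 9.0, rate = 3.6+24.2 = 27.8).
Mode = (α−1)/β = 8.0/27.8 = 0.2878.
Mean = α/β = 9.0/27.8 = 0.3237.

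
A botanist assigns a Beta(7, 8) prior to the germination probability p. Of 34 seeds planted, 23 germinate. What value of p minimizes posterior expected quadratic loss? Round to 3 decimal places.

0.612

Posterior: Beta(7+23, 8+11) = Beta(30, 19).
Mode = (30−1)/(30+19−2) = 29/47 = 0.617.
Mean = 30/(30+19) = 30/49 = 0.612.
Quadratic loss ⇒ the optimal estimator is the posterior mean.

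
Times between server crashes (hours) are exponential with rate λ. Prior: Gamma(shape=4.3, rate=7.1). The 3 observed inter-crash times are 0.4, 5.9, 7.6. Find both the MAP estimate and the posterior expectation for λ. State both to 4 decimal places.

Σ times = 13.9. Posterior: Gamma(shape = 4.3+3 = 7.3, rate = 7.1+13.9 = 21.0).
Mode = (α−1)/β = 6.3/21.0 = 0.3000.
Mean = α/β = 7.3/21.0 = 0.3476.
The mean is pulled above the mode by the posterior's right skew.

MAP: 0.3000. Posterior mean: 0.3476.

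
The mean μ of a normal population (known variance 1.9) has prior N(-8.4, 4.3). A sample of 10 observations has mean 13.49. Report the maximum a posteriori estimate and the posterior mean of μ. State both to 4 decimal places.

Posterior for μ is Normal. Precision-weighted mean: (1/4.3·-8.4 + 10/1.9·13.49) / (1/4.3 + 10/1.9) = 12.5637.
A Normal posterior is symmetric, so mode = mean.

μ_MAP = 12.5637, E[μ|data] = 12.5637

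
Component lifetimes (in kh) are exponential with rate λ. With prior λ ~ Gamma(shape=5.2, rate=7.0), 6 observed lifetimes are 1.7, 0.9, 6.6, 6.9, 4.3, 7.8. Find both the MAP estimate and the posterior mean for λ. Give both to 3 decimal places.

MAP = 0.290; posterior mean = 0.318

Σ times = 28.2. Posterior: Gamma(shape = 5.2+6 = 11.2, rate = 7.0+28.2 = 35.2).
Mode = (α−1)/β = 10.2/35.2 = 0.290.
Mean = α/β = 11.2/35.2 = 0.318.
Right-skewed posterior ⇒ mode < mean.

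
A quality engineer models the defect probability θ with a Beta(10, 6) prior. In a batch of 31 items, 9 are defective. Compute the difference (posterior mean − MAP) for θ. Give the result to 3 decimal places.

Posterior: Beta(10+9, 6+22) = Beta(19, 28).
Mode = (19−1)/(19+28−2) = 18/45 = 0.400.
Mean = 19/(19+28) = 19/47 = 0.404.
Difference = 0.404 − 0.400 = 0.004.

0.004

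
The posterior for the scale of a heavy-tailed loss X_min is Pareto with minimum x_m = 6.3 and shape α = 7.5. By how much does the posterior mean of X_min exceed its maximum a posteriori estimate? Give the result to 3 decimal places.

0.969

The Pareto density is strictly decreasing on [x_m, ∞), so the mode is x_m = 6.300.
Mean = α·x_m/(α−1) = 7.5·6.3/6.5 = 7.269.
Difference = 7.269 − 6.300 = 0.969.
The mean is pulled above the mode by the posterior's right skew.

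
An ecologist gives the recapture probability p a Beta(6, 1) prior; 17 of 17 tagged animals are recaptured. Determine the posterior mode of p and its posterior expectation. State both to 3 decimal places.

MAP: 1.000. Posterior mean: 0.958.

Posterior: Beta(6+17, 1+0) = Beta(23, 1).
Since β = 1 ≤ 1 and α > 1, the Beta density is monotone increasing on [0,1]; the mode is at 1.
Mean = 23/(23+1) = 0.958.
Left-skewed posterior ⇒ mean < mode.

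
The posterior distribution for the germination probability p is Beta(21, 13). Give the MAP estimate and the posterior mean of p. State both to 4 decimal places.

Mode = (21−1)/(21+13−2) = 20/32 = 0.6250.
Mean = 21/(21+13) = 21/34 = 0.6176.
Left-skewed posterior ⇒ mean < mode.

MAP estimate = 0.6250, posterior mean = 0.6176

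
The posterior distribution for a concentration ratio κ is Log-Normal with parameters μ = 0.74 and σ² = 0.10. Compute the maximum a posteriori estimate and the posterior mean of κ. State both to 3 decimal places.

MAP = 1.896; posterior mean = 2.203

Mode = exp(μ − σ²) = exp(0.64) = 1.896.
Mean = exp(μ + σ²/2) = exp(0.790) = 2.203.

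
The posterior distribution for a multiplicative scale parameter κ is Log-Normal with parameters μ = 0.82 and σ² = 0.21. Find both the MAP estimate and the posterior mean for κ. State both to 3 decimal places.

Mode = exp(μ − σ²) = exp(0.61) = 1.840.
Mean = exp(μ + σ²/2) = exp(0.925) = 2.522.

MAP = 1.840, posterior mean = 2.522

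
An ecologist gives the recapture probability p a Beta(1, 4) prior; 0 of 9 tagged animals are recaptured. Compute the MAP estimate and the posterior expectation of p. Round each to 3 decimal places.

Posterior: Beta(1+0, 4+9) = Beta(1, 13).
Since α = 1 ≤ 1 and β > 1, the Beta density is monotone decreasing on [0,1]; the mode is at 0.
Mean = 1/(1+13) = 0.071.
Mean > mode: the posterior has a right tail.

MAP = 0.000; posterior mean = 0.071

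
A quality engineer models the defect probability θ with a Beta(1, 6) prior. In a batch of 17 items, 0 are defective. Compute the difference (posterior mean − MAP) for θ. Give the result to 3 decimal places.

0.042

Posterior: Beta(1+0, 6+17) = Beta(1, 23).
Since α = 1 ≤ 1 and β > 1, the Beta density is monotone decreasing on [0,1]; the mode is at 0.
Mean = 1/(1+23) = 0.042.
Difference = 0.042 − 0.000 = 0.042.
Right-skewed posterior ⇒ mode < mean.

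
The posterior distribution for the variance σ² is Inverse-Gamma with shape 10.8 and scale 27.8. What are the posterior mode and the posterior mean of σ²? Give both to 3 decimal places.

Mode = β/(α+1) = 27.8/11.8 = 2.356.
Mean = β/(α−1) = 27.8/9.8 = 2.837.

MAP = 2.356; posterior mean = 2.837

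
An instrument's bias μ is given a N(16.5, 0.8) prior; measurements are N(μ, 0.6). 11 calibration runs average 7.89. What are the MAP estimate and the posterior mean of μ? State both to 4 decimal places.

MAP = 8.4396; posterior mean = 8.4396

Posterior for μ is Normal. Precision-weighted mean: (1/0.8·16.5 + 11/0.6·7.89) / (1/0.8 + 11/0.6) = 8.4396.
A Normal posterior is symmetric, so mode = mean.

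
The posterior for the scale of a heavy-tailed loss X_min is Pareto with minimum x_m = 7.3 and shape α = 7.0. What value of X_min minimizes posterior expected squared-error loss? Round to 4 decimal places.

8.5167

The Pareto density is strictly decreasing on [x_m, ∞), so the mode is x_m = 7.3000.
Mean = α·x_m/(α−1) = 7.0·7.3/6.0 = 8.5167.
Squared-error loss ⇒ the optimal estimator is the posterior mean.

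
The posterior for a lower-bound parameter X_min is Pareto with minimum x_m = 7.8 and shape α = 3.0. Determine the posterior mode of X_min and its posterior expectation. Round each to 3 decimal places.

MAP = 7.800, posterior mean = 11.700

The Pareto density is strictly decreasing on [x_m, ∞), so the mode is x_m = 7.800.
Mean = α·x_m/(α−1) = 3.0·7.8/2.0 = 11.700.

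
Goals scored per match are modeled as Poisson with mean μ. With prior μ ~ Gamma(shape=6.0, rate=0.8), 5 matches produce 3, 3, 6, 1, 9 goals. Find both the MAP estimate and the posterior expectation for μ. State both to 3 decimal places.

μ_MAP = 4.655, E[μ|data] = 4.828

Σ counts = 22. Posterior: Gamma(shape = 6.0+22 = 28.0, rate = 0.8+5 = 5.8).
Mode = (α−1)/β = 27.0/5.8 = 4.655.
Mean = α/β = 28.0/5.8 = 4.828.
The posterior is right-skewed, so the mean exceeds the mode.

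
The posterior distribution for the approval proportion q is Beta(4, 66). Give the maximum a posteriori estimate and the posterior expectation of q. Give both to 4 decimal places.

MAP = 0.0441, posterior mean = 0.0571

Mode = (4−1)/(4+66−2) = 3/68 = 0.0441.
Mean = 4/(4+66) = 4/70 = 0.0571.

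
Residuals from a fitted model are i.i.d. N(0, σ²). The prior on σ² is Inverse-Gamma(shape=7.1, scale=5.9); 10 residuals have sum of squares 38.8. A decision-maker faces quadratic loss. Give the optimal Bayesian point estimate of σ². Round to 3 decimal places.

Posterior: Inverse-Gamma(shape = 7.1+10/2 = 12.1, scale = 5.9+38.8/2 = 25.3).
Mode = β/(α+1) = 25.3/13.1 = 1.931.
Mean = β/(α−1) = 25.3/11.1 = 2.279.
Quadratic loss ⇒ the optimal estimator is the posterior mean.

2.279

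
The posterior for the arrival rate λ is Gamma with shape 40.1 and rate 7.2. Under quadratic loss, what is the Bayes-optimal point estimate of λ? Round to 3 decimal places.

Mode = (α−1)/β = 39.1/7.2 = 5.431.
Mean = α/β = 40.1/7.2 = 5.569.
Quadratic loss ⇒ the optimal estimator is the posterior mean.

5.569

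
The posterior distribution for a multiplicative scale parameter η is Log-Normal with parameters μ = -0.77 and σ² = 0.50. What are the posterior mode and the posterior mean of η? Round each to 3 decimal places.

Mode = exp(μ − σ²) = exp(-1.27) = 0.281.
Mean = exp(μ + σ²/2) = exp(-0.520) = 0.595.
Right-skewed posterior ⇒ mode < mean.

posterior mode = 0.281, posterior mean = 0.595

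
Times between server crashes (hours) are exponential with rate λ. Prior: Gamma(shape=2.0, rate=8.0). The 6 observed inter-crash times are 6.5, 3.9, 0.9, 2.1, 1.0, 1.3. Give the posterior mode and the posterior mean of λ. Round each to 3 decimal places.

MAP = 0.295; posterior mean = 0.338

Σ times = 15.7. Posterior: Gamma(shape = 2.0+6 = 8.0, rate = 8.0+15.7 = 23.7).
Mode = (α−1)/β = 7.0/23.7 = 0.295.
Mean = α/β = 8.0/23.7 = 0.338.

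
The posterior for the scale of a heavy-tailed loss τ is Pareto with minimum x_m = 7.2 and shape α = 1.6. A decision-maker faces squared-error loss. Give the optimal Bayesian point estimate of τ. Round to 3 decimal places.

The Pareto density is strictly decreasing on [x_m, ∞), so the mode is x_m = 7.200.
Mean = α·x_m/(α−1) = 1.6·7.2/0.6 = 19.200.
Squared-error loss ⇒ the optimal estimator is the posterior mean.

19.200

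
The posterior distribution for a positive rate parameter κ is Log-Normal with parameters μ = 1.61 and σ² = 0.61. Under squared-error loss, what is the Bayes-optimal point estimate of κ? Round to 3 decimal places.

6.787

Mode = exp(μ − σ²) = exp(1.00) = 2.718.
Mean = exp(μ + σ²/2) = exp(1.915) = 6.787.
Squared-error loss ⇒ the optimal estimator is the posterior mean.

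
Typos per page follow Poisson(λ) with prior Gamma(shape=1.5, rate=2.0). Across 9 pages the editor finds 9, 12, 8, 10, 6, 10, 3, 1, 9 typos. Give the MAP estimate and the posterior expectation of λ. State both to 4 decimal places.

MAP = 6.2273; posterior mean = 6.3182

Σ counts = 68. Posterior: Gamma(shape = 1.5+68 = 69.5, rate = 2.0+9 = 11.0).
Mode = (α−1)/β = 68.5/11.0 = 6.2273.
Mean = α/β = 69.5/11.0 = 6.3182.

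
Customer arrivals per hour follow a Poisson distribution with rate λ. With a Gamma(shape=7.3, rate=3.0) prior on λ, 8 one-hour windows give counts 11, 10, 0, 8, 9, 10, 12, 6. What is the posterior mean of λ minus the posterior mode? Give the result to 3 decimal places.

0.091

Σ counts = 66. Posterior: Gamma(shape = 7.3+66 = 73.3, rate = 3.0+8 = 11.0).
Mode = (α−1)/β = 72.3/11.0 = 6.573.
Mean = α/β = 73.3/11.0 = 6.664.
Difference = 6.664 − 6.573 = 0.091.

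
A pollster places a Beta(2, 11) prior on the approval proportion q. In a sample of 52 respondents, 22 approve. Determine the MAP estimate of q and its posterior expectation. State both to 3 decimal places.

MAP: 0.365. Posterior mean: 0.369.

Posterior: Beta(2+22, 11+30) = Beta(24, 41).
Mode = (24−1)/(24+41−2) = 23/63 = 0.365.
Mean = 24/(24+41) = 24/65 = 0.369.
Mean > mode: the posterior has a right tail.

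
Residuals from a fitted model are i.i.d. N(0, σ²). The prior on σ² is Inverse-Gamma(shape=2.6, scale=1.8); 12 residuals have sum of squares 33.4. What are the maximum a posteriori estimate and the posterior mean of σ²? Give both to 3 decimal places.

Posterior: Inverse-Gamma(shape = 2.6+12/2 = 8.6, scale = 1.8+33.4/2 = 18.5).
Mode = β/(α+1) = 18.5/9.6 = 1.927.
Mean = β/(α−1) = 18.5/7.6 = 2.434.

MAP = 1.927, posterior mean = 2.434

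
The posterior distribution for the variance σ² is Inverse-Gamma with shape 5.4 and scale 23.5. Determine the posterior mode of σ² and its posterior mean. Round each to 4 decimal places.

Mode = β/(α+1) = 23.5/6.4 = 3.6719.
Mean = β/(α−1) = 23.5/4.4 = 5.3409.
The posterior is right-skewed, so the mean exceeds the mode.

posterior mode = 3.6719, posterior mean = 5.3409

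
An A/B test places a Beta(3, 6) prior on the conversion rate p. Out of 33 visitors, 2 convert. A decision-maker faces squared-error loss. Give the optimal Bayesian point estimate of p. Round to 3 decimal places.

0.119

Posterior: Beta(3+2, 6+31) = Beta(5, 37).
Mode = (5−1)/(5+37−2) = 4/40 = 0.100.
Mean = 5/(5+37) = 5/42 = 0.119.
Squared-error loss ⇒ the optimal estimator is the posterior mean.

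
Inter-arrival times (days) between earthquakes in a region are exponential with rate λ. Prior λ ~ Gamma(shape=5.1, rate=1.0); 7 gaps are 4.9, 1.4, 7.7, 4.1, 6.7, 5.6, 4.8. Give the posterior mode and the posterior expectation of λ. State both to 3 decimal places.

MAP = 0.307, posterior mean = 0.334

Σ times = 35.2. Posterior: Gamma(shape = 5.1+7 = 12.1, rate = 1.0+35.2 = 36.2).
Mode = (α−1)/β = 11.1/36.2 = 0.307.
Mean = α/β = 12.1/36.2 = 0.334.
The posterior is right-skewed, so the mean exceeds the mode.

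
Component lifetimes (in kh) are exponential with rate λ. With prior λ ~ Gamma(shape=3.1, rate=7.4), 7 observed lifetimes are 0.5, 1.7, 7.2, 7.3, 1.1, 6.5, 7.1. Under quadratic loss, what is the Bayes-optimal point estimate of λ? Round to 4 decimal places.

Σ times = 31.4. Posterior: Gamma(shape = 3.1+7 = 10.1, rate = 7.4+31.4 = 38.8).
Mode = (α−1)/β = 9.1/38.8 = 0.2345.
Mean = α/β = 10.1/38.8 = 0.2603.
Quadratic loss ⇒ the optimal estimator is the posterior mean.

0.2603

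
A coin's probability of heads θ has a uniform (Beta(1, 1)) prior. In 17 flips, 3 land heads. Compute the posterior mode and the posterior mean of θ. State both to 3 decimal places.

Posterior: Beta(1+3, 1+14) = Beta(4, 15).
Mode = (4−1)/(4+15−2) = 3/17 = 0.176.
With a flat prior the MAP equals the MLE, 3/17.
Mean = 4/(4+15) = 4/19 = 0.211.

MAP: 0.176. Posterior mean: 0.211.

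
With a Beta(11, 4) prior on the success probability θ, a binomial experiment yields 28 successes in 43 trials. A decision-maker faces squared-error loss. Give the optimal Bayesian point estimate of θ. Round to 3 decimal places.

0.672

Posterior: Beta(11+28, 4+15) = Beta(39, 19).
Mode = (39−1)/(39+19−2) = 38/56 = 0.679.
Mean = 39/(39+19) = 39/58 = 0.672.
Squared-error loss ⇒ the optimal estimator is the posterior mean.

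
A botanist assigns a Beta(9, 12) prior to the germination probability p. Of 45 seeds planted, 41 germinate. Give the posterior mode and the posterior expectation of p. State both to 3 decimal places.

p_MAP = 0.766, E[p|data] = 0.758

Posterior: Beta(9+41, 12+4) = Beta(50, 16).
Mode = (50−1)/(50+16−2) = 49/64 = 0.766.
Mean = 50/(50+16) = 50/66 = 0.758.
Mode > mean: the posterior has a left tail.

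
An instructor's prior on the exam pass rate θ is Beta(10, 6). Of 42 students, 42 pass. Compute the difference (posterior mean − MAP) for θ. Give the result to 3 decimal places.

-0.014

Posterior: Beta(10+42, 6+0) = Beta(52, 6).
Mode = (52−1)/(52+6−2) = 51/56 = 0.911.
Mean = 52/(52+6) = 52/58 = 0.897.
Difference = 0.897 − 0.911 = -0.014.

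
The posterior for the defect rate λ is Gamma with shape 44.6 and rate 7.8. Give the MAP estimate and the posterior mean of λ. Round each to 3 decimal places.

Mode = (α−1)/β = 43.6/7.8 = 5.590.
Mean = α/β = 44.6/7.8 = 5.718.
The mean is pulled above the mode by the posterior's right skew.

λ_MAP = 5.590, E[λ|data] = 5.718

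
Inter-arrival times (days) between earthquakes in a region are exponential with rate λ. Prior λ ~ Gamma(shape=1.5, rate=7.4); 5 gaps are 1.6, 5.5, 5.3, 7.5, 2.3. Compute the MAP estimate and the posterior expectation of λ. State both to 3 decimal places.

Σ times = 22.2. Posterior: Gamma(shape = 1.5+5 = 6.5, rate = 7.4+22.2 = 29.6).
Mode = (α−1)/β = 5.5/29.6 = 0.186.
Mean = α/β = 6.5/29.6 = 0.220.
Right-skewed posterior ⇒ mode < mean.

λ_MAP = 0.186, E[λ|data] = 0.220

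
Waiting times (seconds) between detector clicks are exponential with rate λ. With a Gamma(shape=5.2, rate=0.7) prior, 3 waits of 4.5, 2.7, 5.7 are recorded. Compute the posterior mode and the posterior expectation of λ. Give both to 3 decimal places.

MAP = 0.529, posterior mean = 0.603

Σ times = 12.9. Posterior: Gamma(shape = 5.2+3 = 8.2, rate = 0.7+12.9 = 13.6).
Mode = (α−1)/β = 7.2/13.6 = 0.529.
Mean = α/β = 8.2/13.6 = 0.603.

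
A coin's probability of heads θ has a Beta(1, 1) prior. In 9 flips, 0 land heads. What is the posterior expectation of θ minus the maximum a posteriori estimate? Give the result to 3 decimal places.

0.091

Posterior: Beta(1+0, 1+9) = Beta(1, 10).
Since α = 1 ≤ 1 and β > 1, the Beta density is monotone decreasing on [0,1]; the mode is at 0.
Mean = 1/(1+10) = 0.091.
Difference = 0.091 − 0.000 = 0.091.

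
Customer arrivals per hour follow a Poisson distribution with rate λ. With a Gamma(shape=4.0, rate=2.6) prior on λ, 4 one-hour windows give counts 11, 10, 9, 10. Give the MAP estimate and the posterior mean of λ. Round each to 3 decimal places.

λ_MAP = 6.515, E[λ|data] = 6.667

Σ counts = 40. Posterior: Gamma(shape = 4.0+40 = 44.0, rate = 2.6+4 = 6.6).
Mode = (α−1)/β = 43.0/6.6 = 6.515.
Mean = α/β = 44.0/6.6 = 6.667.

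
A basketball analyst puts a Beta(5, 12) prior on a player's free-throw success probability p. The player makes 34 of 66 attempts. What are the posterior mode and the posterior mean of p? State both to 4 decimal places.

MAP = 0.4691; posterior mean = 0.4699

Posterior: Beta(5+34, 12+32) = Beta(39, 44).
Mode = (39−1)/(39+44−2) = 38/81 = 0.4691.
Mean = 39/(39+44) = 39/83 = 0.4699.
The mean is pulled above the mode by the posterior's right skew.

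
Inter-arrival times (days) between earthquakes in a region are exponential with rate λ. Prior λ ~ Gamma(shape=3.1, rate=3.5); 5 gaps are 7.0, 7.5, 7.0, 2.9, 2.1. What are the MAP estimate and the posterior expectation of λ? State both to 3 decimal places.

Σ times = 26.5. Posterior: Gamma(shape = 3.1+5 = 8.1, rate = 3.5+26.5 = 30.0).
Mode = (α−1)/β = 7.1/30.0 = 0.237.
Mean = α/β = 8.1/30.0 = 0.270.

MAP: 0.237. Posterior mean: 0.270.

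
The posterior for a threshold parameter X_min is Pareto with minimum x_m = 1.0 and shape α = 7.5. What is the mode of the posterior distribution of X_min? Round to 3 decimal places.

1.000

The Pareto density is strictly decreasing on [x_m, ∞), so the mode is x_m = 1.000.
Mean = α·x_m/(α−1) = 7.5·1.0/6.5 = 1.154.
This is the posterior mode — the MAP estimate.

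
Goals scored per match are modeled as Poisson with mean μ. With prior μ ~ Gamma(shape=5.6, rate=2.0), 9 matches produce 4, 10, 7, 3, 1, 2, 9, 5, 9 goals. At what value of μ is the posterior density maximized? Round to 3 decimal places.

Σ counts = 50. Posterior: Gamma(shape = 5.6+50 = 55.6, rate = 2.0+9 = 11.0).
Mode = (α−1)/β = 54.6/11.0 = 4.964.
Mean = α/β = 55.6/11.0 = 5.055.
This is the posterior mode — the MAP estimate.

4.964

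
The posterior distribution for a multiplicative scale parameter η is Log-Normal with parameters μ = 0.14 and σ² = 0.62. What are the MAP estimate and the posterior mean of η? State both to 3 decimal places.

MAP: 0.619. Posterior mean: 1.568.

Mode = exp(μ − σ²) = exp(-0.48) = 0.619.
Mean = exp(μ + σ²/2) = exp(0.450) = 1.568.
The posterior is right-skewed, so the mean exceeds the mode.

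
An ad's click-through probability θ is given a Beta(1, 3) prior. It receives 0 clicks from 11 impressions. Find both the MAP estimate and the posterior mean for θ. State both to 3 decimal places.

MAP = 0.000; posterior mean = 0.067

Posterior: Beta(1+0, 3+11) = Beta(1, 14).
Since α = 1 ≤ 1 and β > 1, the Beta density is monotone decreasing on [0,1]; the mode is at 0.
Mean = 1/(1+14) = 0.067.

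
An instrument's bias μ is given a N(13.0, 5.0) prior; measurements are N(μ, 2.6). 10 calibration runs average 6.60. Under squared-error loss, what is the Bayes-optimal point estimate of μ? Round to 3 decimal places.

6.916

Posterior for μ is Normal. Precision-weighted mean: (1/5.0·13.0 + 10/2.6·6.60) / (1/5.0 + 10/2.6) = 6.916.
A Normal posterior is symmetric, so mode = mean.
Squared-error loss ⇒ the optimal estimator is the posterior mean.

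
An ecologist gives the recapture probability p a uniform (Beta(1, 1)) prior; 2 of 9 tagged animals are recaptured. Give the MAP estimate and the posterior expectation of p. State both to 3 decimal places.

MAP: 0.222. Posterior mean: 0.273.

Posterior: Beta(1+2, 1+7) = Beta(3, 8).
Mode = (3−1)/(3+8−2) = 2/9 = 0.222.
With a flat prior the MAP equals the MLE, 2/9.
Mean = 3/(3+8) = 3/11 = 0.273.
Right-skewed posterior ⇒ mode < mean.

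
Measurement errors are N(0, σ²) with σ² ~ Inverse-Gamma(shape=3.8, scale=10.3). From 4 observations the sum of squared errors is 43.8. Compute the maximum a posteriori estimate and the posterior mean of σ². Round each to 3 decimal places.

σ²_MAP = 4.735, E[σ²|data] = 6.708

Posterior: Inverse-Gamma(shape = 3.8+4/2 = 5.8, scale = 10.3+43.8/2 = 32.2).
Mode = β/(α+1) = 32.2/6.8 = 4.735.
Mean = β/(α−1) = 32.2/4.8 = 6.708.
The posterior is right-skewed, so the mean exceeds the mode.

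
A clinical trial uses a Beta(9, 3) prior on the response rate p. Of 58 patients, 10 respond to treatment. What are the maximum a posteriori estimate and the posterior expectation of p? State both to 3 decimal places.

maximum a posteriori estimate = 0.265, posterior expectation = 0.271

Posterior: Beta(9+10, 3+48) = Beta(19, 51).
Mode = (19−1)/(19+51−2) = 18/68 = 0.265.
Mean = 19/(19+51) = 19/70 = 0.271.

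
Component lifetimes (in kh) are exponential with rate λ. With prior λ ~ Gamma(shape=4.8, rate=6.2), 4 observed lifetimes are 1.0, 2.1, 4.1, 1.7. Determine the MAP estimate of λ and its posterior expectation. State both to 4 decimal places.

Σ times = 8.9. Posterior: Gamma(shape = 4.8+4 = 8.8, rate = 6.2+8.9 = 15.1).
Mode = (α−1)/β = 7.8/15.1 = 0.5166.
Mean = α/β = 8.8/15.1 = 0.5828.

MAP = 0.5166; posterior mean = 0.5828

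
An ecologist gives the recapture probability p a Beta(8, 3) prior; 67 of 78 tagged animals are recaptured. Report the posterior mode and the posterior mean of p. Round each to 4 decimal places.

Posterior: Beta(8+67, 3+11) = Beta(75, 14).
Mode = (75−1)/(75+14−2) = 74/87 = 0.8506.
Mean = 75/(75+14) = 75/89 = 0.8427.
The posterior is left-skewed, so the mode exceeds the mean.

posterior mode = 0.8506, posterior mean = 0.8427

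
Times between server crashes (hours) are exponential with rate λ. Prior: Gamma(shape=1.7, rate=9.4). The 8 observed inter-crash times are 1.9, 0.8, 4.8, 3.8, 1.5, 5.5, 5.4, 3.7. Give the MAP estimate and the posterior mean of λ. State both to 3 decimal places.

MAP: 0.236. Posterior mean: 0.264.

Σ times = 27.4. Posterior: Gamma(shape = 1.7+8 = 9.7, rate = 9.4+27.4 = 36.8).
Mode = (α−1)/β = 8.7/36.8 = 0.236.
Mean = α/β = 9.7/36.8 = 0.264.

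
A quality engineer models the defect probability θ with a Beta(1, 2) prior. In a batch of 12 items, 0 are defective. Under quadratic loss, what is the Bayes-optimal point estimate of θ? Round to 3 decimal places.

Posterior: Beta(1+0, 2+12) = Beta(1, 14).
Since α = 1 ≤ 1 and β > 1, the Beta density is monotone decreasing on [0,1]; the mode is at 0.
Mean = 1/(1+14) = 0.067.
Quadratic loss ⇒ the optimal estimator is the posterior mean.

0.067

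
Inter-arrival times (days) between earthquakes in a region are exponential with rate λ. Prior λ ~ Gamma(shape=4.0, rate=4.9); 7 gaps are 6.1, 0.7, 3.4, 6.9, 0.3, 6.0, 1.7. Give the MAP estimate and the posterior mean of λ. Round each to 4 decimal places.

Σ times = 25.1. Posterior: Gamma(shape = 4.0+7 = 11.0, rate = 4.9+25.1 = 30.0).
Mode = (α−1)/β = 10.0/30.0 = 0.3333.
Mean = α/β = 11.0/30.0 = 0.3667.
Right-skewed posterior ⇒ mode < mean.

MAP estimate = 0.3333, posterior mean = 0.3667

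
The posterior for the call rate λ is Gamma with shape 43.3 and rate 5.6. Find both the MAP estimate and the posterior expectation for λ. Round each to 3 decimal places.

MAP estimate = 7.554, posterior expectation = 7.732

Mode = (α−1)/β = 42.3/5.6 = 7.554.
Mean = α/β = 43.3/5.6 = 7.732.
Mean > mode: the posterior has a right tail.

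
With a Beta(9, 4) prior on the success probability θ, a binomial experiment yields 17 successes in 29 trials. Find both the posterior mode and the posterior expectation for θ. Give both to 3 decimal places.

Posterior: Beta(9+17, 4+12) = Beta(26, 16).
Mode = (26−1)/(26+16−2) = 25/40 = 0.625.
Mean = 26/(26+16) = 26/42 = 0.619.

posterior mode = 0.625, posterior expectation = 0.619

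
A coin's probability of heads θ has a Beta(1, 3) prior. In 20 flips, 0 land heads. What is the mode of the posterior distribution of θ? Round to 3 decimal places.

0.000

Posterior: Beta(1+0, 3+20) = Beta(1, 23).
Since α = 1 ≤ 1 and β > 1, the Beta density is monotone decreasing on [0,1]; the mode is at 0.
Mean = 1/(1+23) = 0.042.
This is the posterior mode — the MAP estimate.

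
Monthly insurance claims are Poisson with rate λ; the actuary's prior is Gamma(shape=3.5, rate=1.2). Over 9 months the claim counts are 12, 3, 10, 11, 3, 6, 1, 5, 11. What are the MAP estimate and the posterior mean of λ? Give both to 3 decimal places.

Σ counts = 62. Posterior: Gamma(shape = 3.5+62 = 65.5, rate = 1.2+9 = 10.2).
Mode = (α−1)/β = 64.5/10.2 = 6.324.
Mean = α/β = 65.5/10.2 = 6.422.

λ_MAP = 6.324, E[λ|data] = 6.422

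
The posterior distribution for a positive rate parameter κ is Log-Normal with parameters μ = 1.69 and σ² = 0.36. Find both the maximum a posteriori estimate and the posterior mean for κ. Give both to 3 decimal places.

MAP = 3.781; posterior mean = 6.488

Mode = exp(μ − σ²) = exp(1.33) = 3.781.
Mean = exp(μ + σ²/2) = exp(1.870) = 6.488.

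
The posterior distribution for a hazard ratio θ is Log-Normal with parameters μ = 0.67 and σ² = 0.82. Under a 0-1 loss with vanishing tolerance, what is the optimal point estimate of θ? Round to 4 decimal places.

Mode = exp(μ − σ²) = exp(-0.15) = 0.8607.
Mean = exp(μ + σ²/2) = exp(1.080) = 2.9447.
This is the posterior mode — the MAP estimate.

0.8607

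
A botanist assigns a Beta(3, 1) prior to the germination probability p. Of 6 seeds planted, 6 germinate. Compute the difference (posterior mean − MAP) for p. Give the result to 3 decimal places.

-0.100

Posterior: Beta(3+6, 1+0) = Beta(9, 1).
Since β = 1 ≤ 1 and α > 1, the Beta density is monotone increasing on [0,1]; the mode is at 1.
Mean = 9/(9+1) = 0.900.
Difference = 0.900 − 1.000 = -0.100.
The mean is pulled below the mode by the posterior's left skew.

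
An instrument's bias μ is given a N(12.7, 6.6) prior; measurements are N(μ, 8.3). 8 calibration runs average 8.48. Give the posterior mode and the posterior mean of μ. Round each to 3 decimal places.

Posterior for μ is Normal. Precision-weighted mean: (1/6.6·12.7 + 8/8.3·8.48) / (1/6.6 + 8/8.3) = 9.053.
A Normal posterior is symmetric, so mode = mean.

MAP = 9.053; posterior mean = 9.053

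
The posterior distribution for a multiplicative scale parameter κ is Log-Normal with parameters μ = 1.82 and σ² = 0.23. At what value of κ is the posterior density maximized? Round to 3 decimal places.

Mode = exp(μ − σ²) = exp(1.59) = 4.904.
Mean = exp(μ + σ²/2) = exp(1.935) = 6.924.
This is the posterior mode — the MAP estimate.

4.904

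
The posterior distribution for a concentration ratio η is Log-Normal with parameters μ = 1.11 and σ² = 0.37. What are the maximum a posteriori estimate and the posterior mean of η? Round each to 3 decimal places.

η_MAP = 2.096, E[η|data] = 3.651

Mode = exp(μ − σ²) = exp(0.74) = 2.096.
Mean = exp(μ + σ²/2) = exp(1.295) = 3.651.
The posterior is right-skewed, so the mean exceeds the mode.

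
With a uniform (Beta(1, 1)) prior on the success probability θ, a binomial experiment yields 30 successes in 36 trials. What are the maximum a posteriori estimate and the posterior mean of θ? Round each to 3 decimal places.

Posterior: Beta(1+30, 1+6) = Beta(31, 7).
Mode = (31−1)/(31+7−2) = 30/36 = 0.833.
With a flat prior the MAP equals the MLE, 30/36.
Mean = 31/(31+7) = 31/38 = 0.816.
Mode > mean: the posterior has a left tail.

MAP: 0.833. Posterior mean: 0.816.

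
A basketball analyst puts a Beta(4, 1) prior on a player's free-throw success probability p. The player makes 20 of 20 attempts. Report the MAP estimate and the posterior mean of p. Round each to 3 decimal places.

MAP = 1.000, posterior mean = 0.960

Posterior: Beta(4+20, 1+0) = Beta(24, 1).
Since β = 1 ≤ 1 and α > 1, the Beta density is monotone increasing on [0,1]; the mode is at 1.
Mean = 24/(24+1) = 0.960.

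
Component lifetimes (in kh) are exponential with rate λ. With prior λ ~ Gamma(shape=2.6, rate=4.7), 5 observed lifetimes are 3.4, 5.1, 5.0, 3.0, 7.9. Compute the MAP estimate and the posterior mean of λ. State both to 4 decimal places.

MAP: 0.2268. Posterior mean: 0.2612.

Σ times = 24.4. Posterior: Gamma(shape = 2.6+5 = 7.6, rate = 4.7+24.4 = 29.1).
Mode = (α−1)/β = 6.6/29.1 = 0.2268.
Mean = α/β = 7.6/29.1 = 0.2612.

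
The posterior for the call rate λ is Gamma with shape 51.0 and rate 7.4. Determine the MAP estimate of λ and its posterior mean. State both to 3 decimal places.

MAP = 6.757; posterior mean = 6.892

Mode = (α−1)/β = 50.0/7.4 = 6.757.
Mean = α/β = 51.0/7.4 = 6.892.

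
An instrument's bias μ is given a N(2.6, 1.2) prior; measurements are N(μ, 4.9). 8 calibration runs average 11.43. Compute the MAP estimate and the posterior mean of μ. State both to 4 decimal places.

Posterior for μ is Normal. Precision-weighted mean: (1/1.2·2.6 + 8/4.9·11.43) / (1/1.2 + 8/4.9) = 8.4461.
A Normal posterior is symmetric, so mode = mean.

MAP = 8.4461; posterior mean = 8.4461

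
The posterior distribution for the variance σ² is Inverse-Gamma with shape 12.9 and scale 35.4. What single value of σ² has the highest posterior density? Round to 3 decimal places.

2.547

Mode = β/(α+1) = 35.4/13.9 = 2.547.
Mean = β/(α−1) = 35.4/11.9 = 2.975.
This is the posterior mode — the MAP estimate.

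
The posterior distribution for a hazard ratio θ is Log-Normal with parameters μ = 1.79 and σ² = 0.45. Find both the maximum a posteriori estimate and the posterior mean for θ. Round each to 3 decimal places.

Mode = exp(μ − σ²) = exp(1.34) = 3.819.
Mean = exp(μ + σ²/2) = exp(2.015) = 7.501.
The mean is pulled above the mode by the posterior's right skew.

MAP = 3.819; posterior mean = 7.501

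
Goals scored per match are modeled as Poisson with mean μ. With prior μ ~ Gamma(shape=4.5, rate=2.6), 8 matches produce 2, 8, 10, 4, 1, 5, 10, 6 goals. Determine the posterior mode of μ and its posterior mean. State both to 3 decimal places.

Σ counts = 46. Posterior: Gamma(shape = 4.5+46 = 50.5, rate = 2.6+8 = 10.6).
Mode = (α−1)/β = 49.5/10.6 = 4.670.
Mean = α/β = 50.5/10.6 = 4.764.

MAP: 4.670. Posterior mean: 4.764.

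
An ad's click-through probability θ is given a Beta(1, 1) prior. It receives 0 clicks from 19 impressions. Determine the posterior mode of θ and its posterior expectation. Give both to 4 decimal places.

Posterior: Beta(1+0, 1+19) = Beta(1, 20).
Since α = 1 ≤ 1 and β > 1, the Beta density is monotone decreasing on [0,1]; the mode is at 0.
Mean = 1/(1+20) = 0.0476.

MAP: 0.0000. Posterior mean: 0.0476.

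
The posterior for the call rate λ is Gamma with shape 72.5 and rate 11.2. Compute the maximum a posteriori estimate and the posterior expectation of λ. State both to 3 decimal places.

Mode = (α−1)/β = 71.5/11.2 = 6.384.
Mean = α/β = 72.5/11.2 = 6.473.
Mean > mode: the posterior has a right tail.

maximum a posteriori estimate = 6.384, posterior expectation = 6.473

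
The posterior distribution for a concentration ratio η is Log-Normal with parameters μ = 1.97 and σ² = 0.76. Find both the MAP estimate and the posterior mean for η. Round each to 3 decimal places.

η_MAP = 3.353, E[η|data] = 10.486

Mode = exp(μ − σ²) = exp(1.21) = 3.353.
Mean = exp(μ + σ²/2) = exp(2.350) = 10.486.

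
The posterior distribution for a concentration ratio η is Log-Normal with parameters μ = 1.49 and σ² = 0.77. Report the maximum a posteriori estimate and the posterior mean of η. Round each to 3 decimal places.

maximum a posteriori estimate = 2.054, posterior mean = 6.521

Mode = exp(μ − σ²) = exp(0.72) = 2.054.
Mean = exp(μ + σ²/2) = exp(1.875) = 6.521.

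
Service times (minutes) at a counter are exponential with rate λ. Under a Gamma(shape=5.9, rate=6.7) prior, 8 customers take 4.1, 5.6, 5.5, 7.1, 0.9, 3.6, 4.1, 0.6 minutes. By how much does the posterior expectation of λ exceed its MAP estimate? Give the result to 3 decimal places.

Σ times = 31.5. Posterior: Gamma(shape = 5.9+8 = 13.9, rate = 6.7+31.5 = 38.2).
Mode = (α−1)/β = 12.9/38.2 = 0.338.
Mean = α/β = 13.9/38.2 = 0.364.
Difference = 0.364 − 0.338 = 0.026.
The mean is pulled above the mode by the posterior's right skew.

0.026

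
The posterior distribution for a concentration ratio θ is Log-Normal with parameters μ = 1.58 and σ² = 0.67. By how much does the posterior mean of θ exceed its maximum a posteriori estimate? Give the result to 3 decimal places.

Mode = exp(μ − σ²) = exp(0.91) = 2.484.
Mean = exp(μ + σ²/2) = exp(1.915) = 6.787.
Difference = 6.787 − 2.484 = 4.303.

4.303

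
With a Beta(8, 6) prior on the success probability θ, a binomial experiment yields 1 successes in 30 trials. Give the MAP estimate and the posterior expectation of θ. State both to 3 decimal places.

Posterior: Beta(8+1, 6+29) = Beta(9, 35).
Mode = (9−1)/(9+35−2) = 8/42 = 0.190.
Mean = 9/(9+35) = 9/44 = 0.205.

MAP = 0.190, posterior mean = 0.205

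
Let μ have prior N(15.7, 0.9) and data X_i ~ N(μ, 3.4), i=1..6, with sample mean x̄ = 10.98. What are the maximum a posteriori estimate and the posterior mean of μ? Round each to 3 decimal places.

μ_MAP = 12.804, E[μ|data] = 12.804

Posterior for μ is Normal. Precision-weighted mean: (1/0.9·15.7 + 6/3.4·10.98) / (1/0.9 + 6/3.4) = 12.804.
A Normal posterior is symmetric, so mode = mean.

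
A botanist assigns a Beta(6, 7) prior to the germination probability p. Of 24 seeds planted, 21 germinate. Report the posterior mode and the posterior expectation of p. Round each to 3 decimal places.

Posterior: Beta(6+21, 7+3) = Beta(27, 10).
Mode = (27−1)/(27+10−2) = 26/35 = 0.743.
Mean = 27/(27+10) = 27/37 = 0.730.

MAP = 0.743; posterior mean = 0.730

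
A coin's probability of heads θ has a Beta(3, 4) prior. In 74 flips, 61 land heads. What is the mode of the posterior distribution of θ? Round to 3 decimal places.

Posterior: Beta(3+61, 4+13) = Beta(64, 17).
Mode = (64−1)/(64+17−2) = 63/79 = 0.797.
Mean = 64/(64+17) = 64/81 = 0.790.
This is the posterior mode — the MAP estimate.

0.797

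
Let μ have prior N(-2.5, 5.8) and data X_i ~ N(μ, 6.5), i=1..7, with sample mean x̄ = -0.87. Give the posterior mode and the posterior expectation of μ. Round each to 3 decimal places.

Posterior for μ is Normal. Precision-weighted mean: (1/5.8·-2.5 + 7/6.5·-0.87) / (1/5.8 + 7/6.5) = -1.095.
A Normal posterior is symmetric, so mode = mean.

MAP: -1.095. Posterior mean: -1.095.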